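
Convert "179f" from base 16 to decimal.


Input: "179f" in base 16
Positional expansion:
  Digit '1' (value 1) x 16^3 = 4096
  Digit '7' (value 7) x 16^2 = 1792
  Digit '9' (value 9) x 16^1 = 144
  Digit 'f' (value 15) x 16^0 = 15
Sum = 6047

6047


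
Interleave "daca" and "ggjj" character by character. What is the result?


Interleaving "daca" and "ggjj":
  Position 0: 'd' from first, 'g' from second => "dg"
  Position 1: 'a' from first, 'g' from second => "ag"
  Position 2: 'c' from first, 'j' from second => "cj"
  Position 3: 'a' from first, 'j' from second => "aj"
Result: dgagcjaj

dgagcjaj


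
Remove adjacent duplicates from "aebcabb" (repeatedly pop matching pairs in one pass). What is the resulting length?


Input: aebcabb
Stack-based adjacent duplicate removal:
  Read 'a': push. Stack: a
  Read 'e': push. Stack: ae
  Read 'b': push. Stack: aeb
  Read 'c': push. Stack: aebc
  Read 'a': push. Stack: aebca
  Read 'b': push. Stack: aebcab
  Read 'b': matches stack top 'b' => pop. Stack: aebca
Final stack: "aebca" (length 5)

5


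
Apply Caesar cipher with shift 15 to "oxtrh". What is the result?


Caesar cipher: shift "oxtrh" by 15
  'o' (pos 14) + 15 = pos 3 = 'd'
  'x' (pos 23) + 15 = pos 12 = 'm'
  't' (pos 19) + 15 = pos 8 = 'i'
  'r' (pos 17) + 15 = pos 6 = 'g'
  'h' (pos 7) + 15 = pos 22 = 'w'
Result: dmigw

dmigw


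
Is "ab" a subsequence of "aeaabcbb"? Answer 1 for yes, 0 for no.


Check if "ab" is a subsequence of "aeaabcbb"
Greedy scan:
  Position 0 ('a'): matches sub[0] = 'a'
  Position 1 ('e'): no match needed
  Position 2 ('a'): no match needed
  Position 3 ('a'): no match needed
  Position 4 ('b'): matches sub[1] = 'b'
  Position 5 ('c'): no match needed
  Position 6 ('b'): no match needed
  Position 7 ('b'): no match needed
All 2 characters matched => is a subsequence

1


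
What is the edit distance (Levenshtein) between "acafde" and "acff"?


Computing edit distance: "acafde" -> "acff"
DP table:
           a    c    f    f
      0    1    2    3    4
  a   1    0    1    2    3
  c   2    1    0    1    2
  a   3    2    1    1    2
  f   4    3    2    1    1
  d   5    4    3    2    2
  e   6    5    4    3    3
Edit distance = dp[6][4] = 3

3


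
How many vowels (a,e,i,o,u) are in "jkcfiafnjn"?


Input: jkcfiafnjn
Checking each character:
  'j' at position 0: consonant
  'k' at position 1: consonant
  'c' at position 2: consonant
  'f' at position 3: consonant
  'i' at position 4: vowel (running total: 1)
  'a' at position 5: vowel (running total: 2)
  'f' at position 6: consonant
  'n' at position 7: consonant
  'j' at position 8: consonant
  'n' at position 9: consonant
Total vowels: 2

2


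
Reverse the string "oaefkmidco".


Input: oaefkmidco
Reading characters right to left:
  Position 9: 'o'
  Position 8: 'c'
  Position 7: 'd'
  Position 6: 'i'
  Position 5: 'm'
  Position 4: 'k'
  Position 3: 'f'
  Position 2: 'e'
  Position 1: 'a'
  Position 0: 'o'
Reversed: ocdimkfeao

ocdimkfeao


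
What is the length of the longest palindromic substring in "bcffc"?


Input: "bcffc"
Checking substrings for palindromes:
  [1:5] "cffc" (len 4) => palindrome
  [2:4] "ff" (len 2) => palindrome
Longest palindromic substring: "cffc" with length 4

4


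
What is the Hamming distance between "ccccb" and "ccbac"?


Comparing "ccccb" and "ccbac" position by position:
  Position 0: 'c' vs 'c' => same
  Position 1: 'c' vs 'c' => same
  Position 2: 'c' vs 'b' => differ
  Position 3: 'c' vs 'a' => differ
  Position 4: 'b' vs 'c' => differ
Total differences (Hamming distance): 3

3


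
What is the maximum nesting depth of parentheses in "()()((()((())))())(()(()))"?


Input: "()()((()((())))())(()(()))"
Tracking depth:
  Position 0 '(': depth becomes 1
  Position 1 ')': depth becomes 0
  Position 2 '(': depth becomes 1
  Position 3 ')': depth becomes 0
  Position 4 '(': depth becomes 1
  Position 5 '(': depth becomes 2
  Position 6 '(': depth becomes 3
  Position 7 ')': depth becomes 2
  Position 8 '(': depth becomes 3
  Position 9 '(': depth becomes 4
  Position 10 '(': depth becomes 5
  Position 11 ')': depth becomes 4
  Position 12 ')': depth becomes 3
  Position 13 ')': depth becomes 2
  Position 14 ')': depth becomes 1
  Position 15 '(': depth becomes 2
  Position 16 ')': depth becomes 1
  Position 17 ')': depth becomes 0
  Position 18 '(': depth becomes 1
  Position 19 '(': depth becomes 2
  Position 20 ')': depth becomes 1
  Position 21 '(': depth becomes 2
  Position 22 '(': depth becomes 3
  Position 23 ')': depth becomes 2
  Position 24 ')': depth becomes 1
  Position 25 ')': depth becomes 0
Maximum depth reached: 5

5


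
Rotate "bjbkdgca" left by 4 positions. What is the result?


Input: "bjbkdgca", rotate left by 4
First 4 characters: "bjbk"
Remaining characters: "dgca"
Concatenate remaining + first: "dgca" + "bjbk" = "dgcabjbk"

dgcabjbk


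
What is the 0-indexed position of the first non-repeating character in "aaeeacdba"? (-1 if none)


Input: aaeeacdba
Character frequencies:
  'a': 4
  'b': 1
  'c': 1
  'd': 1
  'e': 2
Scanning left to right for freq == 1:
  Position 0 ('a'): freq=4, skip
  Position 1 ('a'): freq=4, skip
  Position 2 ('e'): freq=2, skip
  Position 3 ('e'): freq=2, skip
  Position 4 ('a'): freq=4, skip
  Position 5 ('c'): unique! => answer = 5

5


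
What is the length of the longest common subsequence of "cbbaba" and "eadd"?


LCS of "cbbaba" and "eadd"
DP table:
           e    a    d    d
      0    0    0    0    0
  c   0    0    0    0    0
  b   0    0    0    0    0
  b   0    0    0    0    0
  a   0    0    1    1    1
  b   0    0    1    1    1
  a   0    0    1    1    1
LCS length = dp[6][4] = 1

1


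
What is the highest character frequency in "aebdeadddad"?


Input: aebdeadddad
Character counts:
  'a': 3
  'b': 1
  'd': 5
  'e': 2
Maximum frequency: 5

5


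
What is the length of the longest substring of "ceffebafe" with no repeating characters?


Input: "ceffebafe"
Sliding window (track last position of each char):
  Position 0 ('c'): window [0,0] length 1 -- new best
  Position 1 ('e'): window [0,1] length 2 -- new best
  Position 2 ('f'): window [0,2] length 3 -- new best
  Position 3 ('f'): repeat (last at 2), move window start to 3
  Position 3 ('f'): window [3,3] length 1
  Position 4 ('e'): window [3,4] length 2
  Position 5 ('b'): window [3,5] length 3
  Position 6 ('a'): window [3,6] length 4 -- new best
  Position 7 ('f'): repeat (last at 3), move window start to 4
  Position 7 ('f'): window [4,7] length 4
  Position 8 ('e'): repeat (last at 4), move window start to 5
  Position 8 ('e'): window [5,8] length 4
Longest substring with no repeats: "feba" with length 4

4


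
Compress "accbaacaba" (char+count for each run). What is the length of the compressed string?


Input: accbaacaba
Runs:
  'a' x 1 => "a1"
  'c' x 2 => "c2"
  'b' x 1 => "b1"
  'a' x 2 => "a2"
  'c' x 1 => "c1"
  'a' x 1 => "a1"
  'b' x 1 => "b1"
  'a' x 1 => "a1"
Compressed: "a1c2b1a2c1a1b1a1"
Compressed length: 16

16


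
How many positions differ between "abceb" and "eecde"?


Comparing "abceb" and "eecde" position by position:
  Position 0: 'a' vs 'e' => DIFFER
  Position 1: 'b' vs 'e' => DIFFER
  Position 2: 'c' vs 'c' => same
  Position 3: 'e' vs 'd' => DIFFER
  Position 4: 'b' vs 'e' => DIFFER
Positions that differ: 4

4


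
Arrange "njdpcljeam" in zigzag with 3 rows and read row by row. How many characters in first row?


Zigzag "njdpcljeam" into 3 rows:
Placing characters:
  'n' => row 0
  'j' => row 1
  'd' => row 2
  'p' => row 1
  'c' => row 0
  'l' => row 1
  'j' => row 2
  'e' => row 1
  'a' => row 0
  'm' => row 1
Rows:
  Row 0: "nca"
  Row 1: "jplem"
  Row 2: "dj"
First row length: 3

3


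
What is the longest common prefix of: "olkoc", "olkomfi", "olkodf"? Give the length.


Words: olkoc, olkomfi, olkodf
  Position 0: all 'o' => match
  Position 1: all 'l' => match
  Position 2: all 'k' => match
  Position 3: all 'o' => match
  Position 4: ('c', 'm', 'd') => mismatch, stop
LCP = "olko" (length 4)

4


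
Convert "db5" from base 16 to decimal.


Input: "db5" in base 16
Positional expansion:
  Digit 'd' (value 13) x 16^2 = 3328
  Digit 'b' (value 11) x 16^1 = 176
  Digit '5' (value 5) x 16^0 = 5
Sum = 3509

3509


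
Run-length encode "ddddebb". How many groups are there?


Input: ddddebb
Scanning for consecutive runs:
  Group 1: 'd' x 4 (positions 0-3)
  Group 2: 'e' x 1 (positions 4-4)
  Group 3: 'b' x 2 (positions 5-6)
Total groups: 3

3


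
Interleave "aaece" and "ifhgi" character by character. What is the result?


Interleaving "aaece" and "ifhgi":
  Position 0: 'a' from first, 'i' from second => "ai"
  Position 1: 'a' from first, 'f' from second => "af"
  Position 2: 'e' from first, 'h' from second => "eh"
  Position 3: 'c' from first, 'g' from second => "cg"
  Position 4: 'e' from first, 'i' from second => "ei"
Result: aiafehcgei

aiafehcgei


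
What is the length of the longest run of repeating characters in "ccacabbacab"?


Input: "ccacabbacab"
Scanning for longest run:
  Position 1 ('c'): continues run of 'c', length=2
  Position 2 ('a'): new char, reset run to 1
  Position 3 ('c'): new char, reset run to 1
  Position 4 ('a'): new char, reset run to 1
  Position 5 ('b'): new char, reset run to 1
  Position 6 ('b'): continues run of 'b', length=2
  Position 7 ('a'): new char, reset run to 1
  Position 8 ('c'): new char, reset run to 1
  Position 9 ('a'): new char, reset run to 1
  Position 10 ('b'): new char, reset run to 1
Longest run: 'c' with length 2

2


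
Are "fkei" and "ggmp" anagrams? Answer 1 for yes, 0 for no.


Strings: "fkei", "ggmp"
Sorted first:  efik
Sorted second: ggmp
Differ at position 0: 'e' vs 'g' => not anagrams

0


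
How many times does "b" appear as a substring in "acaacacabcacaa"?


Searching for "b" in "acaacacabcacaa"
Scanning each position:
  Position 0: "a" => no
  Position 1: "c" => no
  Position 2: "a" => no
  Position 3: "a" => no
  Position 4: "c" => no
  Position 5: "a" => no
  Position 6: "c" => no
  Position 7: "a" => no
  Position 8: "b" => MATCH
  Position 9: "c" => no
  Position 10: "a" => no
  Position 11: "c" => no
  Position 12: "a" => no
  Position 13: "a" => no
Total occurrences: 1

1


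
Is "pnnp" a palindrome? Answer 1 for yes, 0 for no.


Input: pnnp
Reversed: pnnp
  Compare pos 0 ('p') with pos 3 ('p'): match
  Compare pos 1 ('n') with pos 2 ('n'): match
Result: palindrome

1


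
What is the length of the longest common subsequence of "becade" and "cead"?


LCS of "becade" and "cead"
DP table:
           c    e    a    d
      0    0    0    0    0
  b   0    0    0    0    0
  e   0    0    1    1    1
  c   0    1    1    1    1
  a   0    1    1    2    2
  d   0    1    1    2    3
  e   0    1    2    2    3
LCS length = dp[6][4] = 3

3


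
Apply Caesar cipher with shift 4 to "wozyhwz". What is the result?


Caesar cipher: shift "wozyhwz" by 4
  'w' (pos 22) + 4 = pos 0 = 'a'
  'o' (pos 14) + 4 = pos 18 = 's'
  'z' (pos 25) + 4 = pos 3 = 'd'
  'y' (pos 24) + 4 = pos 2 = 'c'
  'h' (pos 7) + 4 = pos 11 = 'l'
  'w' (pos 22) + 4 = pos 0 = 'a'
  'z' (pos 25) + 4 = pos 3 = 'd'
Result: asdclad

asdclad


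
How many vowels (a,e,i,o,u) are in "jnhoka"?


Input: jnhoka
Checking each character:
  'j' at position 0: consonant
  'n' at position 1: consonant
  'h' at position 2: consonant
  'o' at position 3: vowel (running total: 1)
  'k' at position 4: consonant
  'a' at position 5: vowel (running total: 2)
Total vowels: 2

2


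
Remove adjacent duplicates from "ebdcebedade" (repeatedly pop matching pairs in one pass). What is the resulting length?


Input: ebdcebedade
Stack-based adjacent duplicate removal:
  Read 'e': push. Stack: e
  Read 'b': push. Stack: eb
  Read 'd': push. Stack: ebd
  Read 'c': push. Stack: ebdc
  Read 'e': push. Stack: ebdce
  Read 'b': push. Stack: ebdceb
  Read 'e': push. Stack: ebdcebe
  Read 'd': push. Stack: ebdcebed
  Read 'a': push. Stack: ebdcebeda
  Read 'd': push. Stack: ebdcebedad
  Read 'e': push. Stack: ebdcebedade
Final stack: "ebdcebedade" (length 11)

11


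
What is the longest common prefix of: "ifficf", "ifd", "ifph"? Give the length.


Words: ifficf, ifd, ifph
  Position 0: all 'i' => match
  Position 1: all 'f' => match
  Position 2: ('f', 'd', 'p') => mismatch, stop
LCP = "if" (length 2)

2


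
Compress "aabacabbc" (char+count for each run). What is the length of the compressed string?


Input: aabacabbc
Runs:
  'a' x 2 => "a2"
  'b' x 1 => "b1"
  'a' x 1 => "a1"
  'c' x 1 => "c1"
  'a' x 1 => "a1"
  'b' x 2 => "b2"
  'c' x 1 => "c1"
Compressed: "a2b1a1c1a1b2c1"
Compressed length: 14

14


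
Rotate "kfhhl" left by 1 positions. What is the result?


Input: "kfhhl", rotate left by 1
First 1 characters: "k"
Remaining characters: "fhhl"
Concatenate remaining + first: "fhhl" + "k" = "fhhlk"

fhhlk


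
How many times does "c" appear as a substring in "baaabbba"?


Searching for "c" in "baaabbba"
Scanning each position:
  Position 0: "b" => no
  Position 1: "a" => no
  Position 2: "a" => no
  Position 3: "a" => no
  Position 4: "b" => no
  Position 5: "b" => no
  Position 6: "b" => no
  Position 7: "a" => no
Total occurrences: 0

0


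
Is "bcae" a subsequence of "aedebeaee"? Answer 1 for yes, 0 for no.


Check if "bcae" is a subsequence of "aedebeaee"
Greedy scan:
  Position 0 ('a'): no match needed
  Position 1 ('e'): no match needed
  Position 2 ('d'): no match needed
  Position 3 ('e'): no match needed
  Position 4 ('b'): matches sub[0] = 'b'
  Position 5 ('e'): no match needed
  Position 6 ('a'): no match needed
  Position 7 ('e'): no match needed
  Position 8 ('e'): no match needed
Only matched 1/4 characters => not a subsequence

0


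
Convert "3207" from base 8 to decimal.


Input: "3207" in base 8
Positional expansion:
  Digit '3' (value 3) x 8^3 = 1536
  Digit '2' (value 2) x 8^2 = 128
  Digit '0' (value 0) x 8^1 = 0
  Digit '7' (value 7) x 8^0 = 7
Sum = 1671

1671


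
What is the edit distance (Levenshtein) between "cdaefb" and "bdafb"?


Computing edit distance: "cdaefb" -> "bdafb"
DP table:
           b    d    a    f    b
      0    1    2    3    4    5
  c   1    1    2    3    4    5
  d   2    2    1    2    3    4
  a   3    3    2    1    2    3
  e   4    4    3    2    2    3
  f   5    5    4    3    2    3
  b   6    5    5    4    3    2
Edit distance = dp[6][5] = 2

2


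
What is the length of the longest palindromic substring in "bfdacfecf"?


Input: "bfdacfecf"
Checking substrings for palindromes:
  No multi-char palindromic substrings found
Longest palindromic substring: "b" with length 1

1


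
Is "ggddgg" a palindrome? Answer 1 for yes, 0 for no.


Input: ggddgg
Reversed: ggddgg
  Compare pos 0 ('g') with pos 5 ('g'): match
  Compare pos 1 ('g') with pos 4 ('g'): match
  Compare pos 2 ('d') with pos 3 ('d'): match
Result: palindrome

1


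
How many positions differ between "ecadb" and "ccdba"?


Comparing "ecadb" and "ccdba" position by position:
  Position 0: 'e' vs 'c' => DIFFER
  Position 1: 'c' vs 'c' => same
  Position 2: 'a' vs 'd' => DIFFER
  Position 3: 'd' vs 'b' => DIFFER
  Position 4: 'b' vs 'a' => DIFFER
Positions that differ: 4

4


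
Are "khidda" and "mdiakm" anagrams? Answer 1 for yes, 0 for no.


Strings: "khidda", "mdiakm"
Sorted first:  addhik
Sorted second: adikmm
Differ at position 2: 'd' vs 'i' => not anagrams

0


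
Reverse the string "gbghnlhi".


Input: gbghnlhi
Reading characters right to left:
  Position 7: 'i'
  Position 6: 'h'
  Position 5: 'l'
  Position 4: 'n'
  Position 3: 'h'
  Position 2: 'g'
  Position 1: 'b'
  Position 0: 'g'
Reversed: ihlnhgbg

ihlnhgbg


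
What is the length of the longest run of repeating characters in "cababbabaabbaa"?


Input: "cababbabaabbaa"
Scanning for longest run:
  Position 1 ('a'): new char, reset run to 1
  Position 2 ('b'): new char, reset run to 1
  Position 3 ('a'): new char, reset run to 1
  Position 4 ('b'): new char, reset run to 1
  Position 5 ('b'): continues run of 'b', length=2
  Position 6 ('a'): new char, reset run to 1
  Position 7 ('b'): new char, reset run to 1
  Position 8 ('a'): new char, reset run to 1
  Position 9 ('a'): continues run of 'a', length=2
  Position 10 ('b'): new char, reset run to 1
  Position 11 ('b'): continues run of 'b', length=2
  Position 12 ('a'): new char, reset run to 1
  Position 13 ('a'): continues run of 'a', length=2
Longest run: 'b' with length 2

2


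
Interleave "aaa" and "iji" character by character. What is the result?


Interleaving "aaa" and "iji":
  Position 0: 'a' from first, 'i' from second => "ai"
  Position 1: 'a' from first, 'j' from second => "aj"
  Position 2: 'a' from first, 'i' from second => "ai"
Result: aiajai

aiajai


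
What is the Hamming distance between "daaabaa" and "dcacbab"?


Comparing "daaabaa" and "dcacbab" position by position:
  Position 0: 'd' vs 'd' => same
  Position 1: 'a' vs 'c' => differ
  Position 2: 'a' vs 'a' => same
  Position 3: 'a' vs 'c' => differ
  Position 4: 'b' vs 'b' => same
  Position 5: 'a' vs 'a' => same
  Position 6: 'a' vs 'b' => differ
Total differences (Hamming distance): 3

3


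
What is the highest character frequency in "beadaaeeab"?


Input: beadaaeeab
Character counts:
  'a': 4
  'b': 2
  'd': 1
  'e': 3
Maximum frequency: 4

4


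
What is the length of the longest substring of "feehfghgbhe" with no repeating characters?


Input: "feehfghgbhe"
Sliding window (track last position of each char):
  Position 0 ('f'): window [0,0] length 1 -- new best
  Position 1 ('e'): window [0,1] length 2 -- new best
  Position 2 ('e'): repeat (last at 1), move window start to 2
  Position 2 ('e'): window [2,2] length 1
  Position 3 ('h'): window [2,3] length 2
  Position 4 ('f'): window [2,4] length 3 -- new best
  Position 5 ('g'): window [2,5] length 4 -- new best
  Position 6 ('h'): repeat (last at 3), move window start to 4
  Position 6 ('h'): window [4,6] length 3
  Position 7 ('g'): repeat (last at 5), move window start to 6
  Position 7 ('g'): window [6,7] length 2
  Position 8 ('b'): window [6,8] length 3
  Position 9 ('h'): repeat (last at 6), move window start to 7
  Position 9 ('h'): window [7,9] length 3
  Position 10 ('e'): window [7,10] length 4
Longest substring with no repeats: "ehfg" with length 4

4


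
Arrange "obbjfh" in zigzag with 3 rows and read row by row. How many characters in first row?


Zigzag "obbjfh" into 3 rows:
Placing characters:
  'o' => row 0
  'b' => row 1
  'b' => row 2
  'j' => row 1
  'f' => row 0
  'h' => row 1
Rows:
  Row 0: "of"
  Row 1: "bjh"
  Row 2: "b"
First row length: 2

2


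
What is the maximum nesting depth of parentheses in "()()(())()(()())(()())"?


Input: "()()(())()(()())(()())"
Tracking depth:
  Position 0 '(': depth becomes 1
  Position 1 ')': depth becomes 0
  Position 2 '(': depth becomes 1
  Position 3 ')': depth becomes 0
  Position 4 '(': depth becomes 1
  Position 5 '(': depth becomes 2
  Position 6 ')': depth becomes 1
  Position 7 ')': depth becomes 0
  Position 8 '(': depth becomes 1
  Position 9 ')': depth becomes 0
  Position 10 '(': depth becomes 1
  Position 11 '(': depth becomes 2
  Position 12 ')': depth becomes 1
  Position 13 '(': depth becomes 2
  Position 14 ')': depth becomes 1
  Position 15 ')': depth becomes 0
  Position 16 '(': depth becomes 1
  Position 17 '(': depth becomes 2
  Position 18 ')': depth becomes 1
  Position 19 '(': depth becomes 2
  Position 20 ')': depth becomes 1
  Position 21 ')': depth becomes 0
Maximum depth reached: 2

2


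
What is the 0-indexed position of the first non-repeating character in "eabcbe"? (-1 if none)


Input: eabcbe
Character frequencies:
  'a': 1
  'b': 2
  'c': 1
  'e': 2
Scanning left to right for freq == 1:
  Position 0 ('e'): freq=2, skip
  Position 1 ('a'): unique! => answer = 1

1


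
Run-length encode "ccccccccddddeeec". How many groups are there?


Input: ccccccccddddeeec
Scanning for consecutive runs:
  Group 1: 'c' x 8 (positions 0-7)
  Group 2: 'd' x 4 (positions 8-11)
  Group 3: 'e' x 3 (positions 12-14)
  Group 4: 'c' x 1 (positions 15-15)
Total groups: 4

4


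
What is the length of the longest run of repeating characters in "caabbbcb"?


Input: "caabbbcb"
Scanning for longest run:
  Position 1 ('a'): new char, reset run to 1
  Position 2 ('a'): continues run of 'a', length=2
  Position 3 ('b'): new char, reset run to 1
  Position 4 ('b'): continues run of 'b', length=2
  Position 5 ('b'): continues run of 'b', length=3
  Position 6 ('c'): new char, reset run to 1
  Position 7 ('b'): new char, reset run to 1
Longest run: 'b' with length 3

3


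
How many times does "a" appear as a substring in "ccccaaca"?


Searching for "a" in "ccccaaca"
Scanning each position:
  Position 0: "c" => no
  Position 1: "c" => no
  Position 2: "c" => no
  Position 3: "c" => no
  Position 4: "a" => MATCH
  Position 5: "a" => MATCH
  Position 6: "c" => no
  Position 7: "a" => MATCH
Total occurrences: 3

3


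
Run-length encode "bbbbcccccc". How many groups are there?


Input: bbbbcccccc
Scanning for consecutive runs:
  Group 1: 'b' x 4 (positions 0-3)
  Group 2: 'c' x 6 (positions 4-9)
Total groups: 2

2


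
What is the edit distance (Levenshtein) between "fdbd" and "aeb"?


Computing edit distance: "fdbd" -> "aeb"
DP table:
           a    e    b
      0    1    2    3
  f   1    1    2    3
  d   2    2    2    3
  b   3    3    3    2
  d   4    4    4    3
Edit distance = dp[4][3] = 3

3


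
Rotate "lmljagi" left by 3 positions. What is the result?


Input: "lmljagi", rotate left by 3
First 3 characters: "lml"
Remaining characters: "jagi"
Concatenate remaining + first: "jagi" + "lml" = "jagilml"

jagilml


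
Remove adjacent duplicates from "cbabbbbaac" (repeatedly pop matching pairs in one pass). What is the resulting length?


Input: cbabbbbaac
Stack-based adjacent duplicate removal:
  Read 'c': push. Stack: c
  Read 'b': push. Stack: cb
  Read 'a': push. Stack: cba
  Read 'b': push. Stack: cbab
  Read 'b': matches stack top 'b' => pop. Stack: cba
  Read 'b': push. Stack: cbab
  Read 'b': matches stack top 'b' => pop. Stack: cba
  Read 'a': matches stack top 'a' => pop. Stack: cb
  Read 'a': push. Stack: cba
  Read 'c': push. Stack: cbac
Final stack: "cbac" (length 4)

4


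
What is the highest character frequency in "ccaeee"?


Input: ccaeee
Character counts:
  'a': 1
  'c': 2
  'e': 3
Maximum frequency: 3

3


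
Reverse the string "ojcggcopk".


Input: ojcggcopk
Reading characters right to left:
  Position 8: 'k'
  Position 7: 'p'
  Position 6: 'o'
  Position 5: 'c'
  Position 4: 'g'
  Position 3: 'g'
  Position 2: 'c'
  Position 1: 'j'
  Position 0: 'o'
Reversed: kpocggcjo

kpocggcjo


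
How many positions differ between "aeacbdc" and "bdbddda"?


Comparing "aeacbdc" and "bdbddda" position by position:
  Position 0: 'a' vs 'b' => DIFFER
  Position 1: 'e' vs 'd' => DIFFER
  Position 2: 'a' vs 'b' => DIFFER
  Position 3: 'c' vs 'd' => DIFFER
  Position 4: 'b' vs 'd' => DIFFER
  Position 5: 'd' vs 'd' => same
  Position 6: 'c' vs 'a' => DIFFER
Positions that differ: 6

6


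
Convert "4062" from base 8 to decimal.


Input: "4062" in base 8
Positional expansion:
  Digit '4' (value 4) x 8^3 = 2048
  Digit '0' (value 0) x 8^2 = 0
  Digit '6' (value 6) x 8^1 = 48
  Digit '2' (value 2) x 8^0 = 2
Sum = 2098

2098


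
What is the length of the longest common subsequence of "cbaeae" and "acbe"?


LCS of "cbaeae" and "acbe"
DP table:
           a    c    b    e
      0    0    0    0    0
  c   0    0    1    1    1
  b   0    0    1    2    2
  a   0    1    1    2    2
  e   0    1    1    2    3
  a   0    1    1    2    3
  e   0    1    1    2    3
LCS length = dp[6][4] = 3

3


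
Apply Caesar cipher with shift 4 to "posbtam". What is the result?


Caesar cipher: shift "posbtam" by 4
  'p' (pos 15) + 4 = pos 19 = 't'
  'o' (pos 14) + 4 = pos 18 = 's'
  's' (pos 18) + 4 = pos 22 = 'w'
  'b' (pos 1) + 4 = pos 5 = 'f'
  't' (pos 19) + 4 = pos 23 = 'x'
  'a' (pos 0) + 4 = pos 4 = 'e'
  'm' (pos 12) + 4 = pos 16 = 'q'
Result: tswfxeq

tswfxeq


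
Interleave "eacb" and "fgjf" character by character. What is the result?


Interleaving "eacb" and "fgjf":
  Position 0: 'e' from first, 'f' from second => "ef"
  Position 1: 'a' from first, 'g' from second => "ag"
  Position 2: 'c' from first, 'j' from second => "cj"
  Position 3: 'b' from first, 'f' from second => "bf"
Result: efagcjbf

efagcjbf


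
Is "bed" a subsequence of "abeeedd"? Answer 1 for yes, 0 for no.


Check if "bed" is a subsequence of "abeeedd"
Greedy scan:
  Position 0 ('a'): no match needed
  Position 1 ('b'): matches sub[0] = 'b'
  Position 2 ('e'): matches sub[1] = 'e'
  Position 3 ('e'): no match needed
  Position 4 ('e'): no match needed
  Position 5 ('d'): matches sub[2] = 'd'
  Position 6 ('d'): no match needed
All 3 characters matched => is a subsequence

1


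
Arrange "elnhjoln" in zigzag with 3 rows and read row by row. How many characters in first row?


Zigzag "elnhjoln" into 3 rows:
Placing characters:
  'e' => row 0
  'l' => row 1
  'n' => row 2
  'h' => row 1
  'j' => row 0
  'o' => row 1
  'l' => row 2
  'n' => row 1
Rows:
  Row 0: "ej"
  Row 1: "lhon"
  Row 2: "nl"
First row length: 2

2


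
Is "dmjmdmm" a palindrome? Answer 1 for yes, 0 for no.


Input: dmjmdmm
Reversed: mmdmjmd
  Compare pos 0 ('d') with pos 6 ('m'): MISMATCH
  Compare pos 1 ('m') with pos 5 ('m'): match
  Compare pos 2 ('j') with pos 4 ('d'): MISMATCH
Result: not a palindrome

0


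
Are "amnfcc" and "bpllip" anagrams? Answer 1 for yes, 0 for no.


Strings: "amnfcc", "bpllip"
Sorted first:  accfmn
Sorted second: billpp
Differ at position 0: 'a' vs 'b' => not anagrams

0


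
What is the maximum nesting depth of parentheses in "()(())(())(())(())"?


Input: "()(())(())(())(())"
Tracking depth:
  Position 0 '(': depth becomes 1
  Position 1 ')': depth becomes 0
  Position 2 '(': depth becomes 1
  Position 3 '(': depth becomes 2
  Position 4 ')': depth becomes 1
  Position 5 ')': depth becomes 0
  Position 6 '(': depth becomes 1
  Position 7 '(': depth becomes 2
  Position 8 ')': depth becomes 1
  Position 9 ')': depth becomes 0
  Position 10 '(': depth becomes 1
  Position 11 '(': depth becomes 2
  Position 12 ')': depth becomes 1
  Position 13 ')': depth becomes 0
  Position 14 '(': depth becomes 1
  Position 15 '(': depth becomes 2
  Position 16 ')': depth becomes 1
  Position 17 ')': depth becomes 0
Maximum depth reached: 2

2


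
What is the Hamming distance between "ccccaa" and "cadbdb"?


Comparing "ccccaa" and "cadbdb" position by position:
  Position 0: 'c' vs 'c' => same
  Position 1: 'c' vs 'a' => differ
  Position 2: 'c' vs 'd' => differ
  Position 3: 'c' vs 'b' => differ
  Position 4: 'a' vs 'd' => differ
  Position 5: 'a' vs 'b' => differ
Total differences (Hamming distance): 5

5


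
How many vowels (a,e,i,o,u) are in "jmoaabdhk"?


Input: jmoaabdhk
Checking each character:
  'j' at position 0: consonant
  'm' at position 1: consonant
  'o' at position 2: vowel (running total: 1)
  'a' at position 3: vowel (running total: 2)
  'a' at position 4: vowel (running total: 3)
  'b' at position 5: consonant
  'd' at position 6: consonant
  'h' at position 7: consonant
  'k' at position 8: consonant
Total vowels: 3

3


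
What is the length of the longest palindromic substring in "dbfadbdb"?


Input: "dbfadbdb"
Checking substrings for palindromes:
  [4:7] "dbd" (len 3) => palindrome
  [5:8] "bdb" (len 3) => palindrome
Longest palindromic substring: "dbd" with length 3

3


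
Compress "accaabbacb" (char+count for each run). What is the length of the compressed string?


Input: accaabbacb
Runs:
  'a' x 1 => "a1"
  'c' x 2 => "c2"
  'a' x 2 => "a2"
  'b' x 2 => "b2"
  'a' x 1 => "a1"
  'c' x 1 => "c1"
  'b' x 1 => "b1"
Compressed: "a1c2a2b2a1c1b1"
Compressed length: 14

14


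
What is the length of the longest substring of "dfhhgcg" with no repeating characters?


Input: "dfhhgcg"
Sliding window (track last position of each char):
  Position 0 ('d'): window [0,0] length 1 -- new best
  Position 1 ('f'): window [0,1] length 2 -- new best
  Position 2 ('h'): window [0,2] length 3 -- new best
  Position 3 ('h'): repeat (last at 2), move window start to 3
  Position 3 ('h'): window [3,3] length 1
  Position 4 ('g'): window [3,4] length 2
  Position 5 ('c'): window [3,5] length 3
  Position 6 ('g'): repeat (last at 4), move window start to 5
  Position 6 ('g'): window [5,6] length 2
Longest substring with no repeats: "dfh" with length 3

3


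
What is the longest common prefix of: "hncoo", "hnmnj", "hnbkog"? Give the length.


Words: hncoo, hnmnj, hnbkog
  Position 0: all 'h' => match
  Position 1: all 'n' => match
  Position 2: ('c', 'm', 'b') => mismatch, stop
LCP = "hn" (length 2)

2


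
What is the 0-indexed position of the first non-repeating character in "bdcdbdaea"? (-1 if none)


Input: bdcdbdaea
Character frequencies:
  'a': 2
  'b': 2
  'c': 1
  'd': 3
  'e': 1
Scanning left to right for freq == 1:
  Position 0 ('b'): freq=2, skip
  Position 1 ('d'): freq=3, skip
  Position 2 ('c'): unique! => answer = 2

2


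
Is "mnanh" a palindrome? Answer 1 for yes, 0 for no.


Input: mnanh
Reversed: hnanm
  Compare pos 0 ('m') with pos 4 ('h'): MISMATCH
  Compare pos 1 ('n') with pos 3 ('n'): match
Result: not a palindrome

0


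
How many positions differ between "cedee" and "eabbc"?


Comparing "cedee" and "eabbc" position by position:
  Position 0: 'c' vs 'e' => DIFFER
  Position 1: 'e' vs 'a' => DIFFER
  Position 2: 'd' vs 'b' => DIFFER
  Position 3: 'e' vs 'b' => DIFFER
  Position 4: 'e' vs 'c' => DIFFER
Positions that differ: 5

5


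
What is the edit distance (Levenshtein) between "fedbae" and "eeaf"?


Computing edit distance: "fedbae" -> "eeaf"
DP table:
           e    e    a    f
      0    1    2    3    4
  f   1    1    2    3    3
  e   2    1    1    2    3
  d   3    2    2    2    3
  b   4    3    3    3    3
  a   5    4    4    3    4
  e   6    5    4    4    4
Edit distance = dp[6][4] = 4

4


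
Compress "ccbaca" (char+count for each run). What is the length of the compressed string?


Input: ccbaca
Runs:
  'c' x 2 => "c2"
  'b' x 1 => "b1"
  'a' x 1 => "a1"
  'c' x 1 => "c1"
  'a' x 1 => "a1"
Compressed: "c2b1a1c1a1"
Compressed length: 10

10


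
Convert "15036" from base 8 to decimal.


Input: "15036" in base 8
Positional expansion:
  Digit '1' (value 1) x 8^4 = 4096
  Digit '5' (value 5) x 8^3 = 2560
  Digit '0' (value 0) x 8^2 = 0
  Digit '3' (value 3) x 8^1 = 24
  Digit '6' (value 6) x 8^0 = 6
Sum = 6686

6686


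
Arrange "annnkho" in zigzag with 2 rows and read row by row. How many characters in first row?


Zigzag "annnkho" into 2 rows:
Placing characters:
  'a' => row 0
  'n' => row 1
  'n' => row 0
  'n' => row 1
  'k' => row 0
  'h' => row 1
  'o' => row 0
Rows:
  Row 0: "anko"
  Row 1: "nnh"
First row length: 4

4


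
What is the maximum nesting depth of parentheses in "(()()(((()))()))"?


Input: "(()()(((()))()))"
Tracking depth:
  Position 0 '(': depth becomes 1
  Position 1 '(': depth becomes 2
  Position 2 ')': depth becomes 1
  Position 3 '(': depth becomes 2
  Position 4 ')': depth becomes 1
  Position 5 '(': depth becomes 2
  Position 6 '(': depth becomes 3
  Position 7 '(': depth becomes 4
  Position 8 '(': depth becomes 5
  Position 9 ')': depth becomes 4
  Position 10 ')': depth becomes 3
  Position 11 ')': depth becomes 2
  Position 12 '(': depth becomes 3
  Position 13 ')': depth becomes 2
  Position 14 ')': depth becomes 1
  Position 15 ')': depth becomes 0
Maximum depth reached: 5

5


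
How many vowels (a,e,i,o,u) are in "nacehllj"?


Input: nacehllj
Checking each character:
  'n' at position 0: consonant
  'a' at position 1: vowel (running total: 1)
  'c' at position 2: consonant
  'e' at position 3: vowel (running total: 2)
  'h' at position 4: consonant
  'l' at position 5: consonant
  'l' at position 6: consonant
  'j' at position 7: consonant
Total vowels: 2

2


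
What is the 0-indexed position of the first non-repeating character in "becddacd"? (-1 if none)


Input: becddacd
Character frequencies:
  'a': 1
  'b': 1
  'c': 2
  'd': 3
  'e': 1
Scanning left to right for freq == 1:
  Position 0 ('b'): unique! => answer = 0

0


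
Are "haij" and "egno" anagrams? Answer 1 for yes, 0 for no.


Strings: "haij", "egno"
Sorted first:  ahij
Sorted second: egno
Differ at position 0: 'a' vs 'e' => not anagrams

0


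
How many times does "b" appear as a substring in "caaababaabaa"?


Searching for "b" in "caaababaabaa"
Scanning each position:
  Position 0: "c" => no
  Position 1: "a" => no
  Position 2: "a" => no
  Position 3: "a" => no
  Position 4: "b" => MATCH
  Position 5: "a" => no
  Position 6: "b" => MATCH
  Position 7: "a" => no
  Position 8: "a" => no
  Position 9: "b" => MATCH
  Position 10: "a" => no
  Position 11: "a" => no
Total occurrences: 3

3


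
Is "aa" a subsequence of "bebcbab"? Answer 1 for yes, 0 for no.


Check if "aa" is a subsequence of "bebcbab"
Greedy scan:
  Position 0 ('b'): no match needed
  Position 1 ('e'): no match needed
  Position 2 ('b'): no match needed
  Position 3 ('c'): no match needed
  Position 4 ('b'): no match needed
  Position 5 ('a'): matches sub[0] = 'a'
  Position 6 ('b'): no match needed
Only matched 1/2 characters => not a subsequence

0


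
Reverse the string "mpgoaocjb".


Input: mpgoaocjb
Reading characters right to left:
  Position 8: 'b'
  Position 7: 'j'
  Position 6: 'c'
  Position 5: 'o'
  Position 4: 'a'
  Position 3: 'o'
  Position 2: 'g'
  Position 1: 'p'
  Position 0: 'm'
Reversed: bjcoaogpm

bjcoaogpm


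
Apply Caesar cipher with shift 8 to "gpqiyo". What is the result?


Caesar cipher: shift "gpqiyo" by 8
  'g' (pos 6) + 8 = pos 14 = 'o'
  'p' (pos 15) + 8 = pos 23 = 'x'
  'q' (pos 16) + 8 = pos 24 = 'y'
  'i' (pos 8) + 8 = pos 16 = 'q'
  'y' (pos 24) + 8 = pos 6 = 'g'
  'o' (pos 14) + 8 = pos 22 = 'w'
Result: oxyqgw

oxyqgw


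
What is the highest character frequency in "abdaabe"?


Input: abdaabe
Character counts:
  'a': 3
  'b': 2
  'd': 1
  'e': 1
Maximum frequency: 3

3


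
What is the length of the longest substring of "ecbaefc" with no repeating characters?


Input: "ecbaefc"
Sliding window (track last position of each char):
  Position 0 ('e'): window [0,0] length 1 -- new best
  Position 1 ('c'): window [0,1] length 2 -- new best
  Position 2 ('b'): window [0,2] length 3 -- new best
  Position 3 ('a'): window [0,3] length 4 -- new best
  Position 4 ('e'): repeat (last at 0), move window start to 1
  Position 4 ('e'): window [1,4] length 4
  Position 5 ('f'): window [1,5] length 5 -- new best
  Position 6 ('c'): repeat (last at 1), move window start to 2
  Position 6 ('c'): window [2,6] length 5
Longest substring with no repeats: "cbaef" with length 5

5


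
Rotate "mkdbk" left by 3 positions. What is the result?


Input: "mkdbk", rotate left by 3
First 3 characters: "mkd"
Remaining characters: "bk"
Concatenate remaining + first: "bk" + "mkd" = "bkmkd"

bkmkd


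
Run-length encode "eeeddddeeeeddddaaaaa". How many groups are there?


Input: eeeddddeeeeddddaaaaa
Scanning for consecutive runs:
  Group 1: 'e' x 3 (positions 0-2)
  Group 2: 'd' x 4 (positions 3-6)
  Group 3: 'e' x 4 (positions 7-10)
  Group 4: 'd' x 4 (positions 11-14)
  Group 5: 'a' x 5 (positions 15-19)
Total groups: 5

5


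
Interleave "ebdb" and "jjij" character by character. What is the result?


Interleaving "ebdb" and "jjij":
  Position 0: 'e' from first, 'j' from second => "ej"
  Position 1: 'b' from first, 'j' from second => "bj"
  Position 2: 'd' from first, 'i' from second => "di"
  Position 3: 'b' from first, 'j' from second => "bj"
Result: ejbjdibj

ejbjdibj


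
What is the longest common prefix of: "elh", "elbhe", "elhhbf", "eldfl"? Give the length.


Words: elh, elbhe, elhhbf, eldfl
  Position 0: all 'e' => match
  Position 1: all 'l' => match
  Position 2: ('h', 'b', 'h', 'd') => mismatch, stop
LCP = "el" (length 2)

2


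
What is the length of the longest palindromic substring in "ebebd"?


Input: "ebebd"
Checking substrings for palindromes:
  [0:3] "ebe" (len 3) => palindrome
  [1:4] "beb" (len 3) => palindrome
Longest palindromic substring: "ebe" with length 3

3


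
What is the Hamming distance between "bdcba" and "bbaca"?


Comparing "bdcba" and "bbaca" position by position:
  Position 0: 'b' vs 'b' => same
  Position 1: 'd' vs 'b' => differ
  Position 2: 'c' vs 'a' => differ
  Position 3: 'b' vs 'c' => differ
  Position 4: 'a' vs 'a' => same
Total differences (Hamming distance): 3

3


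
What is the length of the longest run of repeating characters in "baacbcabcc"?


Input: "baacbcabcc"
Scanning for longest run:
  Position 1 ('a'): new char, reset run to 1
  Position 2 ('a'): continues run of 'a', length=2
  Position 3 ('c'): new char, reset run to 1
  Position 4 ('b'): new char, reset run to 1
  Position 5 ('c'): new char, reset run to 1
  Position 6 ('a'): new char, reset run to 1
  Position 7 ('b'): new char, reset run to 1
  Position 8 ('c'): new char, reset run to 1
  Position 9 ('c'): continues run of 'c', length=2
Longest run: 'a' with length 2

2


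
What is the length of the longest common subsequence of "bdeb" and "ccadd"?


LCS of "bdeb" and "ccadd"
DP table:
           c    c    a    d    d
      0    0    0    0    0    0
  b   0    0    0    0    0    0
  d   0    0    0    0    1    1
  e   0    0    0    0    1    1
  b   0    0    0    0    1    1
LCS length = dp[4][5] = 1

1


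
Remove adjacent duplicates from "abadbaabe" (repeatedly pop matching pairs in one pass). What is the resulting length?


Input: abadbaabe
Stack-based adjacent duplicate removal:
  Read 'a': push. Stack: a
  Read 'b': push. Stack: ab
  Read 'a': push. Stack: aba
  Read 'd': push. Stack: abad
  Read 'b': push. Stack: abadb
  Read 'a': push. Stack: abadba
  Read 'a': matches stack top 'a' => pop. Stack: abadb
  Read 'b': matches stack top 'b' => pop. Stack: abad
  Read 'e': push. Stack: abade
Final stack: "abade" (length 5)

5


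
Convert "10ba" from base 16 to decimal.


Input: "10ba" in base 16
Positional expansion:
  Digit '1' (value 1) x 16^3 = 4096
  Digit '0' (value 0) x 16^2 = 0
  Digit 'b' (value 11) x 16^1 = 176
  Digit 'a' (value 10) x 16^0 = 10
Sum = 4282

4282


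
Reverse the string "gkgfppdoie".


Input: gkgfppdoie
Reading characters right to left:
  Position 9: 'e'
  Position 8: 'i'
  Position 7: 'o'
  Position 6: 'd'
  Position 5: 'p'
  Position 4: 'p'
  Position 3: 'f'
  Position 2: 'g'
  Position 1: 'k'
  Position 0: 'g'
Reversed: eiodppfgkg

eiodppfgkg


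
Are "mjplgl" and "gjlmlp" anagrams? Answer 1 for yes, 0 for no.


Strings: "mjplgl", "gjlmlp"
Sorted first:  gjllmp
Sorted second: gjllmp
Sorted forms match => anagrams

1


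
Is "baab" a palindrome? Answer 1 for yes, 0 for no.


Input: baab
Reversed: baab
  Compare pos 0 ('b') with pos 3 ('b'): match
  Compare pos 1 ('a') with pos 2 ('a'): match
Result: palindrome

1


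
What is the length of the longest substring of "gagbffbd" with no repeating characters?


Input: "gagbffbd"
Sliding window (track last position of each char):
  Position 0 ('g'): window [0,0] length 1 -- new best
  Position 1 ('a'): window [0,1] length 2 -- new best
  Position 2 ('g'): repeat (last at 0), move window start to 1
  Position 2 ('g'): window [1,2] length 2
  Position 3 ('b'): window [1,3] length 3 -- new best
  Position 4 ('f'): window [1,4] length 4 -- new best
  Position 5 ('f'): repeat (last at 4), move window start to 5
  Position 5 ('f'): window [5,5] length 1
  Position 6 ('b'): window [5,6] length 2
  Position 7 ('d'): window [5,7] length 3
Longest substring with no repeats: "agbf" with length 4

4
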